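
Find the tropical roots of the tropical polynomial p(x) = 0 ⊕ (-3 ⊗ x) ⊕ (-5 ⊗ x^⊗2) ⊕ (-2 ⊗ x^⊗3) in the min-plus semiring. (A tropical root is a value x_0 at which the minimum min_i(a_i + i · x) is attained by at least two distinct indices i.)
Roots: {-3, 2, 3}

Each tropical root is a break point of the lower envelope of the lines y = a_i + i · x (there are 4 lines, with slopes 0, 1, ..., 3). Only the lines that attain the minimum somewhere contribute to roots; other lines are dominated. Here the surviving (envelope) indices are i = 3, i = 2, i = 1, i = 0.
Intersections between consecutive envelope lines give the roots: for adjacent envelope indices i < j the intersection is x = (a_i − a_j) / (j − i). Reading off the sorted break points: {-3, 2, 3}.
Verification: at each break x_0, at least two indices attain the minimum of min_i(a_i + i · x_0).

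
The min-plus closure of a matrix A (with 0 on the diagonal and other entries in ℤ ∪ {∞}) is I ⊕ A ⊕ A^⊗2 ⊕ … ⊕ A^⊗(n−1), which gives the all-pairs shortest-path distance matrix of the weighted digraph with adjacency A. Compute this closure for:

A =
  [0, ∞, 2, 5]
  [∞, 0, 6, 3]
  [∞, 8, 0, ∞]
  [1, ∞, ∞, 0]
Closure =
  [0, 10, 2, 5]
  [4, 0, 6, 3]
  [12, 8, 0, 11]
  [1, 11, 3, 0]

This is the Floyd-Warshall all-pairs shortest-path computation. For each intermediate vertex k = 0, 1, …, 3, update dist[i][j] ← min(dist[i][j], dist[i][k] + dist[k][j]). The final matrix gives, for each (i, j), the minimum total weight of any directed path from i to j (possibly empty when i = j).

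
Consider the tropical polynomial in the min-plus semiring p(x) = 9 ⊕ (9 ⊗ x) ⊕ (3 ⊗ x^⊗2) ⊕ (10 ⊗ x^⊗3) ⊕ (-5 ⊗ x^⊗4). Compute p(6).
p(6) = 9

A tropical monomial a ⊗ x^⊗i evaluates to a + i · x. Evaluating each term at x = 6:
  Term 0 contributes 9 + 0 · 6 = 9
  Term 1 contributes 9 + 1 · 6 = 15
  Term 2 contributes 3 + 2 · 6 = 15
  Term 3 contributes 10 + 3 · 6 = 28
  Term 4 contributes -5 + 4 · 6 = 19
p(6) = ⊕ of these = min[9, 15, 15, 28, 19] = 9.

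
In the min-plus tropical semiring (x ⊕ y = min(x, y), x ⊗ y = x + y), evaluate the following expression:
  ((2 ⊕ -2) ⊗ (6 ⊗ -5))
((2 ⊕ -2) ⊗ (6 ⊗ -5)) = -1

Expand innermost to outermost. Recall ⊕ takes the minimum of its arguments and ⊗ takes their sum. Working out the expression ((2 ⊕ -2) ⊗ (6 ⊗ -5)) gives -1.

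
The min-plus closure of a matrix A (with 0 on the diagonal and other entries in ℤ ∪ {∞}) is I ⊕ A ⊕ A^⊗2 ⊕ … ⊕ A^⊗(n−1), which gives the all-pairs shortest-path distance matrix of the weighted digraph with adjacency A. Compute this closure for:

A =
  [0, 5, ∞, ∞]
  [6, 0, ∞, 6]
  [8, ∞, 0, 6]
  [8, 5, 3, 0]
Closure =
  [0, 5, 14, 11]
  [6, 0, 9, 6]
  [8, 11, 0, 6]
  [8, 5, 3, 0]

This is the Floyd-Warshall all-pairs shortest-path computation. For each intermediate vertex k = 0, 1, …, 3, update dist[i][j] ← min(dist[i][j], dist[i][k] + dist[k][j]). The final matrix gives, for each (i, j), the minimum total weight of any directed path from i to j (possibly empty when i = j).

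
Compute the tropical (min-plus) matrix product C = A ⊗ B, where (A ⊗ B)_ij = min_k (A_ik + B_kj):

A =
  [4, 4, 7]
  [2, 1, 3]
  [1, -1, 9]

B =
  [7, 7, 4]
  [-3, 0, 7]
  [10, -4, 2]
A ⊗ B =
  [1, 3, 8]
  [-2, -1, 5]
  [-4, -1, 5]

Apply the min-plus product entry-by-entry:
  C[0][0] = min over k of (A[0][0] + B[0][0] = 4 + 7 = 11, A[0][1] + B[1][0] = 4 + -3 = 1, A[0][2] + B[2][0] = 7 + 10 = 17) = 1 (attained at k = 1)
  C[0][1] = min over k of (A[0][0] + B[0][1] = 4 + 7 = 11, A[0][1] + B[1][1] = 4 + 0 = 4, A[0][2] + B[2][1] = 7 + -4 = 3) = 3 (attained at k = 2)
  C[0][2] = min over k of (A[0][0] + B[0][2] = 4 + 4 = 8, A[0][1] + B[1][2] = 4 + 7 = 11, A[0][2] + B[2][2] = 7 + 2 = 9) = 8 (attained at k = 0)
  C[1][0] = min over k of (A[1][0] + B[0][0] = 2 + 7 = 9, A[1][1] + B[1][0] = 1 + -3 = -2, A[1][2] + B[2][0] = 3 + 10 = 13) = -2 (attained at k = 1)
  C[1][1] = min over k of (A[1][0] + B[0][1] = 2 + 7 = 9, A[1][1] + B[1][1] = 1 + 0 = 1, A[1][2] + B[2][1] = 3 + -4 = -1) = -1 (attained at k = 2)
  C[1][2] = min over k of (A[1][0] + B[0][2] = 2 + 4 = 6, A[1][1] + B[1][2] = 1 + 7 = 8, A[1][2] + B[2][2] = 3 + 2 = 5) = 5 (attained at k = 2)
  C[2][0] = min over k of (A[2][0] + B[0][0] = 1 + 7 = 8, A[2][1] + B[1][0] = -1 + -3 = -4, A[2][2] + B[2][0] = 9 + 10 = 19) = -4 (attained at k = 1)
  C[2][1] = min over k of (A[2][0] + B[0][1] = 1 + 7 = 8, A[2][1] + B[1][1] = -1 + 0 = -1, A[2][2] + B[2][1] = 9 + -4 = 5) = -1 (attained at k = 1)
  C[2][2] = min over k of (A[2][0] + B[0][2] = 1 + 4 = 5, A[2][1] + B[1][2] = -1 + 7 = 6, A[2][2] + B[2][2] = 9 + 2 = 11) = 5 (attained at k = 0)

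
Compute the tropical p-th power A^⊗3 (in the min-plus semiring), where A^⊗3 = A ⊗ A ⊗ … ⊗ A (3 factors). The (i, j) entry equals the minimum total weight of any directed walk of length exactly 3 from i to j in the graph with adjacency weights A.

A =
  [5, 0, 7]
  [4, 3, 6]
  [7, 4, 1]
A^⊗3 =
  [7, 4, 7]
  [8, 7, 8]
  [9, 6, 3]

Each entry (A^⊗3)_ij equals the minimum over all length-3 walks i = v_0 → v_1 → … → v_3 = j of Σ_t A[v_t][v_{t+1}]. For example, for (i, j) = (0, 2) we minimise over 9 possible intermediate vertex sequences; the minimum is 7, attained along the walk 0 → 1 → 2 → 2.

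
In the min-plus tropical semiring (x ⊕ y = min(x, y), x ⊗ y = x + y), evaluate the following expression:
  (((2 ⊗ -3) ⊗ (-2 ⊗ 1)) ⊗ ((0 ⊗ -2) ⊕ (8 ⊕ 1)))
(((2 ⊗ -3) ⊗ (-2 ⊗ 1)) ⊗ ((0 ⊗ -2) ⊕ (8 ⊕ 1))) = -4

Expand innermost to outermost. Recall ⊕ takes the minimum of its arguments and ⊗ takes their sum. Working out the expression (((2 ⊗ -3) ⊗ (-2 ⊗ 1)) ⊗ ((0 ⊗ -2) ⊕ (8 ⊕ 1))) gives -4.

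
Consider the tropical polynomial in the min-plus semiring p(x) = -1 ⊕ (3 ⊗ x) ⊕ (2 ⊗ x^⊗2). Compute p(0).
p(0) = -1

A tropical monomial a ⊗ x^⊗i evaluates to a + i · x. Evaluating each term at x = 0:
  Term 0 contributes -1 + 0 · 0 = -1
  Term 1 contributes 3 + 1 · 0 = 3
  Term 2 contributes 2 + 2 · 0 = 2
p(0) = ⊕ of these = min[-1, 3, 2] = -1.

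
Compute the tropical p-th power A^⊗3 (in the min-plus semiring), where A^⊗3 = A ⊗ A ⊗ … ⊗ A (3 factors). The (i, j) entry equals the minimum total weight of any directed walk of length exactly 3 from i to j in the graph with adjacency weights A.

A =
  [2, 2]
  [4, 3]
A^⊗3 =
  [6, 6]
  [8, 8]

Each entry (A^⊗3)_ij equals the minimum over all length-3 walks i = v_0 → v_1 → … → v_3 = j of Σ_t A[v_t][v_{t+1}]. For example, for (i, j) = (0, 1) we minimise over 4 possible intermediate vertex sequences; the minimum is 6, attained along the walk 0 → 0 → 0 → 1.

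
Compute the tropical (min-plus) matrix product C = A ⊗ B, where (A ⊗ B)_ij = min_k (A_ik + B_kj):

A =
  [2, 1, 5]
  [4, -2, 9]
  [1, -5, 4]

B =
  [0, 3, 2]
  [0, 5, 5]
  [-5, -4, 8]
A ⊗ B =
  [0, 1, 4]
  [-2, 3, 3]
  [-5, 0, 0]

Apply the min-plus product entry-by-entry:
  C[0][0] = min over k of (A[0][0] + B[0][0] = 2 + 0 = 2, A[0][1] + B[1][0] = 1 + 0 = 1, A[0][2] + B[2][0] = 5 + -5 = 0) = 0 (attained at k = 2)
  C[0][1] = min over k of (A[0][0] + B[0][1] = 2 + 3 = 5, A[0][1] + B[1][1] = 1 + 5 = 6, A[0][2] + B[2][1] = 5 + -4 = 1) = 1 (attained at k = 2)
  C[0][2] = min over k of (A[0][0] + B[0][2] = 2 + 2 = 4, A[0][1] + B[1][2] = 1 + 5 = 6, A[0][2] + B[2][2] = 5 + 8 = 13) = 4 (attained at k = 0)
  C[1][0] = min over k of (A[1][0] + B[0][0] = 4 + 0 = 4, A[1][1] + B[1][0] = -2 + 0 = -2, A[1][2] + B[2][0] = 9 + -5 = 4) = -2 (attained at k = 1)
  C[1][1] = min over k of (A[1][0] + B[0][1] = 4 + 3 = 7, A[1][1] + B[1][1] = -2 + 5 = 3, A[1][2] + B[2][1] = 9 + -4 = 5) = 3 (attained at k = 1)
  C[1][2] = min over k of (A[1][0] + B[0][2] = 4 + 2 = 6, A[1][1] + B[1][2] = -2 + 5 = 3, A[1][2] + B[2][2] = 9 + 8 = 17) = 3 (attained at k = 1)
  C[2][0] = min over k of (A[2][0] + B[0][0] = 1 + 0 = 1, A[2][1] + B[1][0] = -5 + 0 = -5, A[2][2] + B[2][0] = 4 + -5 = -1) = -5 (attained at k = 1)
  C[2][1] = min over k of (A[2][0] + B[0][1] = 1 + 3 = 4, A[2][1] + B[1][1] = -5 + 5 = 0, A[2][2] + B[2][1] = 4 + -4 = 0) = 0 (attained at k = 1)
  C[2][2] = min over k of (A[2][0] + B[0][2] = 1 + 2 = 3, A[2][1] + B[1][2] = -5 + 5 = 0, A[2][2] + B[2][2] = 4 + 8 = 12) = 0 (attained at k = 1)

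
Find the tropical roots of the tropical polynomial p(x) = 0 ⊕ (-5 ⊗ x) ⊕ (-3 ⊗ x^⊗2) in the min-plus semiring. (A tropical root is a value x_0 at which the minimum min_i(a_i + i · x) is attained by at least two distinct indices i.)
Roots: {-2, 5}

Each tropical root is a break point of the lower envelope of the lines y = a_i + i · x (there are 3 lines, with slopes 0, 1, ..., 2). Only the lines that attain the minimum somewhere contribute to roots; other lines are dominated. Here the surviving (envelope) indices are i = 2, i = 1, i = 0.
Intersections between consecutive envelope lines give the roots: for adjacent envelope indices i < j the intersection is x = (a_i − a_j) / (j − i). Reading off the sorted break points: {-2, 5}.
Verification: at each break x_0, at least two indices attain the minimum of min_i(a_i + i · x_0).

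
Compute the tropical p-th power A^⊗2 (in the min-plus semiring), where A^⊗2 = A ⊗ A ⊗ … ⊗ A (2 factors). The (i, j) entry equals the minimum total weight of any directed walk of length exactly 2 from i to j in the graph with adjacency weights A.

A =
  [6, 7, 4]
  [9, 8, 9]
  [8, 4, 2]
A^⊗2 =
  [12, 8, 6]
  [15, 13, 11]
  [10, 6, 4]

Each entry (A^⊗2)_ij equals the minimum over all length-2 walks i = v_0 → v_1 → … → v_2 = j of Σ_t A[v_t][v_{t+1}]. For example, for (i, j) = (0, 2) we minimise over 3 possible intermediate vertex sequences; the minimum is 6, attained along the walk 0 → 2 → 2.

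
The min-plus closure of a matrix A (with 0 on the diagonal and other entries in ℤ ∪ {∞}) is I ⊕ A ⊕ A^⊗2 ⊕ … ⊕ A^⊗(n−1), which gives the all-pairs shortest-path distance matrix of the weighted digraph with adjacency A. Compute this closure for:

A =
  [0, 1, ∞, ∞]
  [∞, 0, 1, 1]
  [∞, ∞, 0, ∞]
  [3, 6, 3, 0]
Closure =
  [0, 1, 2, 2]
  [4, 0, 1, 1]
  [∞, ∞, 0, ∞]
  [3, 4, 3, 0]

This is the Floyd-Warshall all-pairs shortest-path computation. For each intermediate vertex k = 0, 1, …, 3, update dist[i][j] ← min(dist[i][j], dist[i][k] + dist[k][j]). The final matrix gives, for each (i, j), the minimum total weight of any directed path from i to j (possibly empty when i = j).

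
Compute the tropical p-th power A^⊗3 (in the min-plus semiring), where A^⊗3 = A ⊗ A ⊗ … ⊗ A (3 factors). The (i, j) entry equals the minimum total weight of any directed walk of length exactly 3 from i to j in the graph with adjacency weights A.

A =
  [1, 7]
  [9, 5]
A^⊗3 =
  [3, 9]
  [11, 15]

Each entry (A^⊗3)_ij equals the minimum over all length-3 walks i = v_0 → v_1 → … → v_3 = j of Σ_t A[v_t][v_{t+1}]. For example, for (i, j) = (0, 1) we minimise over 4 possible intermediate vertex sequences; the minimum is 9, attained along the walk 0 → 0 → 0 → 1.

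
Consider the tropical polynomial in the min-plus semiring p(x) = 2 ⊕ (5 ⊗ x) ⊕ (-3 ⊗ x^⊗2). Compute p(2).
p(2) = 1

A tropical monomial a ⊗ x^⊗i evaluates to a + i · x. Evaluating each term at x = 2:
  Term 0 contributes 2 + 0 · 2 = 2
  Term 1 contributes 5 + 1 · 2 = 7
  Term 2 contributes -3 + 2 · 2 = 1
p(2) = ⊕ of these = min[2, 7, 1] = 1.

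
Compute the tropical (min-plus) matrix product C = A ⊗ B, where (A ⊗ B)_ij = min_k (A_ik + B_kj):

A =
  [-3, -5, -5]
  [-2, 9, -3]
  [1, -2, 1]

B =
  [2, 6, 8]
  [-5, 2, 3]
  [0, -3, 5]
A ⊗ B =
  [-10, -8, -2]
  [-3, -6, 2]
  [-7, -2, 1]

Apply the min-plus product entry-by-entry:
  C[0][0] = min over k of (A[0][0] + B[0][0] = -3 + 2 = -1, A[0][1] + B[1][0] = -5 + -5 = -10, A[0][2] + B[2][0] = -5 + 0 = -5) = -10 (attained at k = 1)
  C[0][1] = min over k of (A[0][0] + B[0][1] = -3 + 6 = 3, A[0][1] + B[1][1] = -5 + 2 = -3, A[0][2] + B[2][1] = -5 + -3 = -8) = -8 (attained at k = 2)
  C[0][2] = min over k of (A[0][0] + B[0][2] = -3 + 8 = 5, A[0][1] + B[1][2] = -5 + 3 = -2, A[0][2] + B[2][2] = -5 + 5 = 0) = -2 (attained at k = 1)
  C[1][0] = min over k of (A[1][0] + B[0][0] = -2 + 2 = 0, A[1][1] + B[1][0] = 9 + -5 = 4, A[1][2] + B[2][0] = -3 + 0 = -3) = -3 (attained at k = 2)
  C[1][1] = min over k of (A[1][0] + B[0][1] = -2 + 6 = 4, A[1][1] + B[1][1] = 9 + 2 = 11, A[1][2] + B[2][1] = -3 + -3 = -6) = -6 (attained at k = 2)
  C[1][2] = min over k of (A[1][0] + B[0][2] = -2 + 8 = 6, A[1][1] + B[1][2] = 9 + 3 = 12, A[1][2] + B[2][2] = -3 + 5 = 2) = 2 (attained at k = 2)
  C[2][0] = min over k of (A[2][0] + B[0][0] = 1 + 2 = 3, A[2][1] + B[1][0] = -2 + -5 = -7, A[2][2] + B[2][0] = 1 + 0 = 1) = -7 (attained at k = 1)
  C[2][1] = min over k of (A[2][0] + B[0][1] = 1 + 6 = 7, A[2][1] + B[1][1] = -2 + 2 = 0, A[2][2] + B[2][1] = 1 + -3 = -2) = -2 (attained at k = 2)
  C[2][2] = min over k of (A[2][0] + B[0][2] = 1 + 8 = 9, A[2][1] + B[1][2] = -2 + 3 = 1, A[2][2] + B[2][2] = 1 + 5 = 6) = 1 (attained at k = 1)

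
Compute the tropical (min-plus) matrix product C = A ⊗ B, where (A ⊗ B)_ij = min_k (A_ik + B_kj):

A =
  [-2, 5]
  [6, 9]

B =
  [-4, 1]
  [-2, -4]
A ⊗ B =
  [-6, -1]
  [2, 5]

Apply the min-plus product entry-by-entry:
  C[0][0] = min over k of (A[0][0] + B[0][0] = -2 + -4 = -6, A[0][1] + B[1][0] = 5 + -2 = 3) = -6 (attained at k = 0)
  C[0][1] = min over k of (A[0][0] + B[0][1] = -2 + 1 = -1, A[0][1] + B[1][1] = 5 + -4 = 1) = -1 (attained at k = 0)
  C[1][0] = min over k of (A[1][0] + B[0][0] = 6 + -4 = 2, A[1][1] + B[1][0] = 9 + -2 = 7) = 2 (attained at k = 0)
  C[1][1] = min over k of (A[1][0] + B[0][1] = 6 + 1 = 7, A[1][1] + B[1][1] = 9 + -4 = 5) = 5 (attained at k = 1)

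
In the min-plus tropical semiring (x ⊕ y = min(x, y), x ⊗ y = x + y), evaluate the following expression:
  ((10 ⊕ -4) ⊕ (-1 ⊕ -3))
((10 ⊕ -4) ⊕ (-1 ⊕ -3)) = -4

Expand innermost to outermost. Recall ⊕ takes the minimum of its arguments and ⊗ takes their sum. Working out the expression ((10 ⊕ -4) ⊕ (-1 ⊕ -3)) gives -4.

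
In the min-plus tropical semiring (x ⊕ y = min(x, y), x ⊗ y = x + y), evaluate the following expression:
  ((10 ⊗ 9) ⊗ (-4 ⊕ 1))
((10 ⊗ 9) ⊗ (-4 ⊕ 1)) = 15

Expand innermost to outermost. Recall ⊕ takes the minimum of its arguments and ⊗ takes their sum. Working out the expression ((10 ⊗ 9) ⊗ (-4 ⊕ 1)) gives 15.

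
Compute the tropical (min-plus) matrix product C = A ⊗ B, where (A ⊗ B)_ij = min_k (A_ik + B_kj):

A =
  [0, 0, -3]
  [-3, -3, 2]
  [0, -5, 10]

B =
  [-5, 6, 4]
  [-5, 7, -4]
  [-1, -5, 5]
A ⊗ B =
  [-5, -8, -4]
  [-8, -3, -7]
  [-10, 2, -9]

Apply the min-plus product entry-by-entry:
  C[0][0] = min over k of (A[0][0] + B[0][0] = 0 + -5 = -5, A[0][1] + B[1][0] = 0 + -5 = -5, A[0][2] + B[2][0] = -3 + -1 = -4) = -5 (attained at k = 0)
  C[0][1] = min over k of (A[0][0] + B[0][1] = 0 + 6 = 6, A[0][1] + B[1][1] = 0 + 7 = 7, A[0][2] + B[2][1] = -3 + -5 = -8) = -8 (attained at k = 2)
  C[0][2] = min over k of (A[0][0] + B[0][2] = 0 + 4 = 4, A[0][1] + B[1][2] = 0 + -4 = -4, A[0][2] + B[2][2] = -3 + 5 = 2) = -4 (attained at k = 1)
  C[1][0] = min over k of (A[1][0] + B[0][0] = -3 + -5 = -8, A[1][1] + B[1][0] = -3 + -5 = -8, A[1][2] + B[2][0] = 2 + -1 = 1) = -8 (attained at k = 0)
  C[1][1] = min over k of (A[1][0] + B[0][1] = -3 + 6 = 3, A[1][1] + B[1][1] = -3 + 7 = 4, A[1][2] + B[2][1] = 2 + -5 = -3) = -3 (attained at k = 2)
  C[1][2] = min over k of (A[1][0] + B[0][2] = -3 + 4 = 1, A[1][1] + B[1][2] = -3 + -4 = -7, A[1][2] + B[2][2] = 2 + 5 = 7) = -7 (attained at k = 1)
  C[2][0] = min over k of (A[2][0] + B[0][0] = 0 + -5 = -5, A[2][1] + B[1][0] = -5 + -5 = -10, A[2][2] + B[2][0] = 10 + -1 = 9) = -10 (attained at k = 1)
  C[2][1] = min over k of (A[2][0] + B[0][1] = 0 + 6 = 6, A[2][1] + B[1][1] = -5 + 7 = 2, A[2][2] + B[2][1] = 10 + -5 = 5) = 2 (attained at k = 1)
  C[2][2] = min over k of (A[2][0] + B[0][2] = 0 + 4 = 4, A[2][1] + B[1][2] = -5 + -4 = -9, A[2][2] + B[2][2] = 10 + 5 = 15) = -9 (attained at k = 1)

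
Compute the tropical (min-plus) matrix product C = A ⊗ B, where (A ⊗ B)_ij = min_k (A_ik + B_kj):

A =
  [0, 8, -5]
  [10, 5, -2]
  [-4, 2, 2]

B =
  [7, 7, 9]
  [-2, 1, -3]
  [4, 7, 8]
A ⊗ B =
  [-1, 2, 3]
  [2, 5, 2]
  [0, 3, -1]

Apply the min-plus product entry-by-entry:
  C[0][0] = min over k of (A[0][0] + B[0][0] = 0 + 7 = 7, A[0][1] + B[1][0] = 8 + -2 = 6, A[0][2] + B[2][0] = -5 + 4 = -1) = -1 (attained at k = 2)
  C[0][1] = min over k of (A[0][0] + B[0][1] = 0 + 7 = 7, A[0][1] + B[1][1] = 8 + 1 = 9, A[0][2] + B[2][1] = -5 + 7 = 2) = 2 (attained at k = 2)
  C[0][2] = min over k of (A[0][0] + B[0][2] = 0 + 9 = 9, A[0][1] + B[1][2] = 8 + -3 = 5, A[0][2] + B[2][2] = -5 + 8 = 3) = 3 (attained at k = 2)
  C[1][0] = min over k of (A[1][0] + B[0][0] = 10 + 7 = 17, A[1][1] + B[1][0] = 5 + -2 = 3, A[1][2] + B[2][0] = -2 + 4 = 2) = 2 (attained at k = 2)
  C[1][1] = min over k of (A[1][0] + B[0][1] = 10 + 7 = 17, A[1][1] + B[1][1] = 5 + 1 = 6, A[1][2] + B[2][1] = -2 + 7 = 5) = 5 (attained at k = 2)
  C[1][2] = min over k of (A[1][0] + B[0][2] = 10 + 9 = 19, A[1][1] + B[1][2] = 5 + -3 = 2, A[1][2] + B[2][2] = -2 + 8 = 6) = 2 (attained at k = 1)
  C[2][0] = min over k of (A[2][0] + B[0][0] = -4 + 7 = 3, A[2][1] + B[1][0] = 2 + -2 = 0, A[2][2] + B[2][0] = 2 + 4 = 6) = 0 (attained at k = 1)
  C[2][1] = min over k of (A[2][0] + B[0][1] = -4 + 7 = 3, A[2][1] + B[1][1] = 2 + 1 = 3, A[2][2] + B[2][1] = 2 + 7 = 9) = 3 (attained at k = 0)
  C[2][2] = min over k of (A[2][0] + B[0][2] = -4 + 9 = 5, A[2][1] + B[1][2] = 2 + -3 = -1, A[2][2] + B[2][2] = 2 + 8 = 10) = -1 (attained at k = 1)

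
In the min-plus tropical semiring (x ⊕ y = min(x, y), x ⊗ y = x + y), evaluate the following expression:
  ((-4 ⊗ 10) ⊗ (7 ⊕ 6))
((-4 ⊗ 10) ⊗ (7 ⊕ 6)) = 12

Expand innermost to outermost. Recall ⊕ takes the minimum of its arguments and ⊗ takes their sum. Working out the expression ((-4 ⊗ 10) ⊗ (7 ⊕ 6)) gives 12.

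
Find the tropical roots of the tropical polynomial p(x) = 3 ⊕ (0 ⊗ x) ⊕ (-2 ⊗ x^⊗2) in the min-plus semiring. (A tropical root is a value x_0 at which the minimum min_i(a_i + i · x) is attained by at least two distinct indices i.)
Roots: {2, 3}

Each tropical root is a break point of the lower envelope of the lines y = a_i + i · x (there are 3 lines, with slopes 0, 1, ..., 2). Only the lines that attain the minimum somewhere contribute to roots; other lines are dominated. Here the surviving (envelope) indices are i = 2, i = 1, i = 0.
Intersections between consecutive envelope lines give the roots: for adjacent envelope indices i < j the intersection is x = (a_i − a_j) / (j − i). Reading off the sorted break points: {2, 3}.
Verification: at each break x_0, at least two indices attain the minimum of min_i(a_i + i · x_0).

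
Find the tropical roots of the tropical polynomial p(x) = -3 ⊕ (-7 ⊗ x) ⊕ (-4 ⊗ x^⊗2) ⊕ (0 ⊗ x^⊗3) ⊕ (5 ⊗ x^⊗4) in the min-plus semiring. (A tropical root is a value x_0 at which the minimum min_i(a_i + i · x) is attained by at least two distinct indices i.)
Roots: {-5, -4, -3, 4}

Each tropical root is a break point of the lower envelope of the lines y = a_i + i · x (there are 5 lines, with slopes 0, 1, ..., 4). Only the lines that attain the minimum somewhere contribute to roots; other lines are dominated. Here the surviving (envelope) indices are i = 4, i = 3, i = 2, i = 1, i = 0.
Intersections between consecutive envelope lines give the roots: for adjacent envelope indices i < j the intersection is x = (a_i − a_j) / (j − i). Reading off the sorted break points: {-5, -4, -3, 4}.
Verification: at each break x_0, at least two indices attain the minimum of min_i(a_i + i · x_0).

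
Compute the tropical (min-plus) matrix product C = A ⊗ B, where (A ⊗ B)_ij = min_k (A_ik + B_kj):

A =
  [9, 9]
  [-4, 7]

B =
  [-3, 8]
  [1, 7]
A ⊗ B =
  [6, 16]
  [-7, 4]

Apply the min-plus product entry-by-entry:
  C[0][0] = min over k of (A[0][0] + B[0][0] = 9 + -3 = 6, A[0][1] + B[1][0] = 9 + 1 = 10) = 6 (attained at k = 0)
  C[0][1] = min over k of (A[0][0] + B[0][1] = 9 + 8 = 17, A[0][1] + B[1][1] = 9 + 7 = 16) = 16 (attained at k = 1)
  C[1][0] = min over k of (A[1][0] + B[0][0] = -4 + -3 = -7, A[1][1] + B[1][0] = 7 + 1 = 8) = -7 (attained at k = 0)
  C[1][1] = min over k of (A[1][0] + B[0][1] = -4 + 8 = 4, A[1][1] + B[1][1] = 7 + 7 = 14) = 4 (attained at k = 0)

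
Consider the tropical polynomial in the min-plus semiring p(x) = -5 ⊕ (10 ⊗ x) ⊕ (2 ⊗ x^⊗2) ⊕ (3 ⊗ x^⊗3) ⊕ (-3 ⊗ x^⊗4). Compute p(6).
p(6) = -5

A tropical monomial a ⊗ x^⊗i evaluates to a + i · x. Evaluating each term at x = 6:
  Term 0 contributes -5 + 0 · 6 = -5
  Term 1 contributes 10 + 1 · 6 = 16
  Term 2 contributes 2 + 2 · 6 = 14
  Term 3 contributes 3 + 3 · 6 = 21
  Term 4 contributes -3 + 4 · 6 = 21
p(6) = ⊕ of these = min[-5, 16, 14, 21, 21] = -5.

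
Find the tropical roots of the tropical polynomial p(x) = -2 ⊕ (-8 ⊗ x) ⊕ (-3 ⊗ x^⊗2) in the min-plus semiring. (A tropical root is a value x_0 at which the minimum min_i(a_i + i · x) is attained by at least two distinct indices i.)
Roots: {-5, 6}

Each tropical root is a break point of the lower envelope of the lines y = a_i + i · x (there are 3 lines, with slopes 0, 1, ..., 2). Only the lines that attain the minimum somewhere contribute to roots; other lines are dominated. Here the surviving (envelope) indices are i = 2, i = 1, i = 0.
Intersections between consecutive envelope lines give the roots: for adjacent envelope indices i < j the intersection is x = (a_i − a_j) / (j − i). Reading off the sorted break points: {-5, 6}.
Verification: at each break x_0, at least two indices attain the minimum of min_i(a_i + i · x_0).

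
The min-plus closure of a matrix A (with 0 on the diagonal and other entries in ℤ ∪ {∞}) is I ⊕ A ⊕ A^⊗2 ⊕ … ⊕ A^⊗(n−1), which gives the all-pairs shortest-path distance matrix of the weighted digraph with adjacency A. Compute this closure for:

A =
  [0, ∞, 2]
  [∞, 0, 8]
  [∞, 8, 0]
Closure =
  [0, 10, 2]
  [∞, 0, 8]
  [∞, 8, 0]

This is the Floyd-Warshall all-pairs shortest-path computation. For each intermediate vertex k = 0, 1, …, 2, update dist[i][j] ← min(dist[i][j], dist[i][k] + dist[k][j]). The final matrix gives, for each (i, j), the minimum total weight of any directed path from i to j (possibly empty when i = j).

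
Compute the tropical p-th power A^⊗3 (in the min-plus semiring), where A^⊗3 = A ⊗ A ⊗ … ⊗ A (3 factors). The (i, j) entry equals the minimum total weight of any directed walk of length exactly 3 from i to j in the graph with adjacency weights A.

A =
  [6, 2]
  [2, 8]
A^⊗3 =
  [10, 6]
  [6, 10]

Each entry (A^⊗3)_ij equals the minimum over all length-3 walks i = v_0 → v_1 → … → v_3 = j of Σ_t A[v_t][v_{t+1}]. For example, for (i, j) = (0, 1) we minimise over 4 possible intermediate vertex sequences; the minimum is 6, attained along the walk 0 → 1 → 0 → 1.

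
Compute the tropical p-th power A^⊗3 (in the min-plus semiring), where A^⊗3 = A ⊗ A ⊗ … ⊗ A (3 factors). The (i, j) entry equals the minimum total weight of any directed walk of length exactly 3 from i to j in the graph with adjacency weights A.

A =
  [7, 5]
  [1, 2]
A^⊗3 =
  [8, 9]
  [5, 6]

Each entry (A^⊗3)_ij equals the minimum over all length-3 walks i = v_0 → v_1 → … → v_3 = j of Σ_t A[v_t][v_{t+1}]. For example, for (i, j) = (0, 1) we minimise over 4 possible intermediate vertex sequences; the minimum is 9, attained along the walk 0 → 1 → 1 → 1.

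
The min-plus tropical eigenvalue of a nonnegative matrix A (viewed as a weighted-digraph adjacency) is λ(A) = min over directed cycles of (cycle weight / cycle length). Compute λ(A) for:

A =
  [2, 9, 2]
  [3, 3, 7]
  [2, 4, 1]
λ(A) = 1

Enumerate directed cycles and compute their means (weight / length). Sample:
  cycle 0 → 0: weight = 2, length = 1, mean = 2/1 ≈ 2.000
  cycle 1 → 1: weight = 3, length = 1, mean = 3/1 ≈ 3.000
  cycle 2 → 2: weight = 1, length = 1, mean = 1/1 ≈ 1.000
  cycle 0 → 1 → 0: weight = 12, length = 2, mean = 12/2 ≈ 6.000
  cycle 0 → 2 → 0: weight = 4, length = 2, mean = 4/2 ≈ 2.000
  cycle 1 → 0 → 1: weight = 12, length = 2, mean = 12/2 ≈ 6.000
Minimum mean = 1.000, attained e.g. along the cycle 2 → 2 with weight 1 and length 1. So λ(A) = 1/1 = 1.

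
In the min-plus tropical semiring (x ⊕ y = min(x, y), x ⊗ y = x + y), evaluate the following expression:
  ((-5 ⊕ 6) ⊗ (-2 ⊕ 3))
((-5 ⊕ 6) ⊗ (-2 ⊕ 3)) = -7

Expand innermost to outermost. Recall ⊕ takes the minimum of its arguments and ⊗ takes their sum. Working out the expression ((-5 ⊕ 6) ⊗ (-2 ⊕ 3)) gives -7.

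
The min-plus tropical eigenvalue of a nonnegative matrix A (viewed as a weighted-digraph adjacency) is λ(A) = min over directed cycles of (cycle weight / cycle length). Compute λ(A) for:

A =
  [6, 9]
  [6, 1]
λ(A) = 1

Enumerate directed cycles and compute their means (weight / length). Sample:
  cycle 0 → 0: weight = 6, length = 1, mean = 6/1 ≈ 6.000
  cycle 1 → 1: weight = 1, length = 1, mean = 1/1 ≈ 1.000
  cycle 0 → 1 → 0: weight = 15, length = 2, mean = 15/2 ≈ 7.500
  cycle 1 → 0 → 1: weight = 15, length = 2, mean = 15/2 ≈ 7.500
Minimum mean = 1.000, attained e.g. along the cycle 1 → 1 with weight 1 and length 1. So λ(A) = 1/1 = 1.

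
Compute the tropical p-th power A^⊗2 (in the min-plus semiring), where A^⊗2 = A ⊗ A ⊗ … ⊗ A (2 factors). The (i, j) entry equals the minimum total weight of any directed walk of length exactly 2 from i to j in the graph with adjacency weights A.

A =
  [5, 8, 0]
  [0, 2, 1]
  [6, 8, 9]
A^⊗2 =
  [6, 8, 5]
  [2, 4, 0]
  [8, 10, 6]

Each entry (A^⊗2)_ij equals the minimum over all length-2 walks i = v_0 → v_1 → … → v_2 = j of Σ_t A[v_t][v_{t+1}]. For example, for (i, j) = (0, 2) we minimise over 3 possible intermediate vertex sequences; the minimum is 5, attained along the walk 0 → 0 → 2.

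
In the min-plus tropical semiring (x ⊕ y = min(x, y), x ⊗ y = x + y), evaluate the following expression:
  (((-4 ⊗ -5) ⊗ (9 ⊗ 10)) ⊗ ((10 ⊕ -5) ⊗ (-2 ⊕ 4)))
(((-4 ⊗ -5) ⊗ (9 ⊗ 10)) ⊗ ((10 ⊕ -5) ⊗ (-2 ⊕ 4))) = 3

Expand innermost to outermost. Recall ⊕ takes the minimum of its arguments and ⊗ takes their sum. Working out the expression (((-4 ⊗ -5) ⊗ (9 ⊗ 10)) ⊗ ((10 ⊕ -5) ⊗ (-2 ⊕ 4))) gives 3.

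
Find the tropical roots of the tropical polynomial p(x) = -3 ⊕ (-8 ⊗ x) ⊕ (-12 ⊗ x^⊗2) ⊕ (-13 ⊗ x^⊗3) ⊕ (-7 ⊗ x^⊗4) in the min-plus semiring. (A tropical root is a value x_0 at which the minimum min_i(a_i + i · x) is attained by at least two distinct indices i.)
Roots: {-6, 1, 4, 5}

Each tropical root is a break point of the lower envelope of the lines y = a_i + i · x (there are 5 lines, with slopes 0, 1, ..., 4). Only the lines that attain the minimum somewhere contribute to roots; other lines are dominated. Here the surviving (envelope) indices are i = 4, i = 3, i = 2, i = 1, i = 0.
Intersections between consecutive envelope lines give the roots: for adjacent envelope indices i < j the intersection is x = (a_i − a_j) / (j − i). Reading off the sorted break points: {-6, 1, 4, 5}.
Verification: at each break x_0, at least two indices attain the minimum of min_i(a_i + i · x_0).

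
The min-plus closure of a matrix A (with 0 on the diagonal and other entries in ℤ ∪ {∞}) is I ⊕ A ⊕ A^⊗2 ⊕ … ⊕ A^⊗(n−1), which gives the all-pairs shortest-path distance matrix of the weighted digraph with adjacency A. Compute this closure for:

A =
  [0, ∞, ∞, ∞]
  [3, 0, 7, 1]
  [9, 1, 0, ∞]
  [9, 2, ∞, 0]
Closure =
  [0, ∞, ∞, ∞]
  [3, 0, 7, 1]
  [4, 1, 0, 2]
  [5, 2, 9, 0]

This is the Floyd-Warshall all-pairs shortest-path computation. For each intermediate vertex k = 0, 1, …, 3, update dist[i][j] ← min(dist[i][j], dist[i][k] + dist[k][j]). The final matrix gives, for each (i, j), the minimum total weight of any directed path from i to j (possibly empty when i = j).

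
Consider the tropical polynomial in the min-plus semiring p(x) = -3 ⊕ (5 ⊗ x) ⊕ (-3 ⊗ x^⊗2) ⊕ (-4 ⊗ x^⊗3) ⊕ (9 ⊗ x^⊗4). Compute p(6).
p(6) = -3

A tropical monomial a ⊗ x^⊗i evaluates to a + i · x. Evaluating each term at x = 6:
  Term 0 contributes -3 + 0 · 6 = -3
  Term 1 contributes 5 + 1 · 6 = 11
  Term 2 contributes -3 + 2 · 6 = 9
  Term 3 contributes -4 + 3 · 6 = 14
  Term 4 contributes 9 + 4 · 6 = 33
p(6) = ⊕ of these = min[-3, 11, 9, 14, 33] = -3.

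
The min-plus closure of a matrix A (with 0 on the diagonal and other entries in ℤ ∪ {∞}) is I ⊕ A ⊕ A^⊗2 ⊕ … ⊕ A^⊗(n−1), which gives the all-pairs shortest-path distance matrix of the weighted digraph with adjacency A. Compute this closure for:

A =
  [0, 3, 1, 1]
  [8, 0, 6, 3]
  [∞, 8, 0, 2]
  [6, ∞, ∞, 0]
Closure =
  [0, 3, 1, 1]
  [8, 0, 6, 3]
  [8, 8, 0, 2]
  [6, 9, 7, 0]

This is the Floyd-Warshall all-pairs shortest-path computation. For each intermediate vertex k = 0, 1, …, 3, update dist[i][j] ← min(dist[i][j], dist[i][k] + dist[k][j]). The final matrix gives, for each (i, j), the minimum total weight of any directed path from i to j (possibly empty when i = j).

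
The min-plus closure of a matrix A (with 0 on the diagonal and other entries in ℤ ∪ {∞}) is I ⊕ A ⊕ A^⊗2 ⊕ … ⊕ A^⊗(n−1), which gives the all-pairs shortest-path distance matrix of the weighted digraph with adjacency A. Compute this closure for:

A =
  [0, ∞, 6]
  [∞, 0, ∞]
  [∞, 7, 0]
Closure =
  [0, 13, 6]
  [∞, 0, ∞]
  [∞, 7, 0]

This is the Floyd-Warshall all-pairs shortest-path computation. For each intermediate vertex k = 0, 1, …, 2, update dist[i][j] ← min(dist[i][j], dist[i][k] + dist[k][j]). The final matrix gives, for each (i, j), the minimum total weight of any directed path from i to j (possibly empty when i = j).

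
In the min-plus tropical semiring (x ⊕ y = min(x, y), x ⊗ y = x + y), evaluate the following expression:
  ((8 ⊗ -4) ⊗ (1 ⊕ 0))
((8 ⊗ -4) ⊗ (1 ⊕ 0)) = 4

Expand innermost to outermost. Recall ⊕ takes the minimum of its arguments and ⊗ takes their sum. Working out the expression ((8 ⊗ -4) ⊗ (1 ⊕ 0)) gives 4.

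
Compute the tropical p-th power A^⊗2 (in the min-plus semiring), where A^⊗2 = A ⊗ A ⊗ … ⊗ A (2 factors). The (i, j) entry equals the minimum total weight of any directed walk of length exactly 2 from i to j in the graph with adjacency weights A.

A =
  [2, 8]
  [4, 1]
A^⊗2 =
  [4, 9]
  [5, 2]

Each entry (A^⊗2)_ij equals the minimum over all length-2 walks i = v_0 → v_1 → … → v_2 = j of Σ_t A[v_t][v_{t+1}]. For example, for (i, j) = (0, 1) we minimise over 2 possible intermediate vertex sequences; the minimum is 9, attained along the walk 0 → 1 → 1.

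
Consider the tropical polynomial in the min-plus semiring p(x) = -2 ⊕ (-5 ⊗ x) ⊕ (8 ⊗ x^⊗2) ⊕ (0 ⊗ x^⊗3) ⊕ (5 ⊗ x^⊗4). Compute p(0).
p(0) = -5

A tropical monomial a ⊗ x^⊗i evaluates to a + i · x. Evaluating each term at x = 0:
  Term 0 contributes -2 + 0 · 0 = -2
  Term 1 contributes -5 + 1 · 0 = -5
  Term 2 contributes 8 + 2 · 0 = 8
  Term 3 contributes 0 + 3 · 0 = 0
  Term 4 contributes 5 + 4 · 0 = 5
p(0) = ⊕ of these = min[-2, -5, 8, 0, 5] = -5.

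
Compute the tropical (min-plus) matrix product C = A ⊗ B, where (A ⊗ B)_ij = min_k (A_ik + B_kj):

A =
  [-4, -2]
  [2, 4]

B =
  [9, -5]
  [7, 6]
A ⊗ B =
  [5, -9]
  [11, -3]

Apply the min-plus product entry-by-entry:
  C[0][0] = min over k of (A[0][0] + B[0][0] = -4 + 9 = 5, A[0][1] + B[1][0] = -2 + 7 = 5) = 5 (attained at k = 0)
  C[0][1] = min over k of (A[0][0] + B[0][1] = -4 + -5 = -9, A[0][1] + B[1][1] = -2 + 6 = 4) = -9 (attained at k = 0)
  C[1][0] = min over k of (A[1][0] + B[0][0] = 2 + 9 = 11, A[1][1] + B[1][0] = 4 + 7 = 11) = 11 (attained at k = 0)
  C[1][1] = min over k of (A[1][0] + B[0][1] = 2 + -5 = -3, A[1][1] + B[1][1] = 4 + 6 = 10) = -3 (attained at k = 0)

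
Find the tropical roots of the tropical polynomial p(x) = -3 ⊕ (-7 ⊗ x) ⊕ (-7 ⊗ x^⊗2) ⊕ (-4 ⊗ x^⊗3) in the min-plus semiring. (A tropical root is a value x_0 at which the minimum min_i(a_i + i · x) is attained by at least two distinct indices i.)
Roots: {-3, 0, 4}

Each tropical root is a break point of the lower envelope of the lines y = a_i + i · x (there are 4 lines, with slopes 0, 1, ..., 3). Only the lines that attain the minimum somewhere contribute to roots; other lines are dominated. Here the surviving (envelope) indices are i = 3, i = 2, i = 1, i = 0.
Intersections between consecutive envelope lines give the roots: for adjacent envelope indices i < j the intersection is x = (a_i − a_j) / (j − i). Reading off the sorted break points: {-3, 0, 4}.
Verification: at each break x_0, at least two indices attain the minimum of min_i(a_i + i · x_0).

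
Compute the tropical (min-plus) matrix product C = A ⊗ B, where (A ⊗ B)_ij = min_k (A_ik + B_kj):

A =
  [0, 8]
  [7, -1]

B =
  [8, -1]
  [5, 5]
A ⊗ B =
  [8, -1]
  [4, 4]

Apply the min-plus product entry-by-entry:
  C[0][0] = min over k of (A[0][0] + B[0][0] = 0 + 8 = 8, A[0][1] + B[1][0] = 8 + 5 = 13) = 8 (attained at k = 0)
  C[0][1] = min over k of (A[0][0] + B[0][1] = 0 + -1 = -1, A[0][1] + B[1][1] = 8 + 5 = 13) = -1 (attained at k = 0)
  C[1][0] = min over k of (A[1][0] + B[0][0] = 7 + 8 = 15, A[1][1] + B[1][0] = -1 + 5 = 4) = 4 (attained at k = 1)
  C[1][1] = min over k of (A[1][0] + B[0][1] = 7 + -1 = 6, A[1][1] + B[1][1] = -1 + 5 = 4) = 4 (attained at k = 1)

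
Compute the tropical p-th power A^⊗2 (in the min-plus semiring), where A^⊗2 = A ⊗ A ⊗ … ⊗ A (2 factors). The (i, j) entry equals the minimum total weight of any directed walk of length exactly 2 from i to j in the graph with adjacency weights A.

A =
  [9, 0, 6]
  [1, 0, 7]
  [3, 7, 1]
A^⊗2 =
  [1, 0, 7]
  [1, 0, 7]
  [4, 3, 2]

Each entry (A^⊗2)_ij equals the minimum over all length-2 walks i = v_0 → v_1 → … → v_2 = j of Σ_t A[v_t][v_{t+1}]. For example, for (i, j) = (0, 2) we minimise over 3 possible intermediate vertex sequences; the minimum is 7, attained along the walk 0 → 1 → 2.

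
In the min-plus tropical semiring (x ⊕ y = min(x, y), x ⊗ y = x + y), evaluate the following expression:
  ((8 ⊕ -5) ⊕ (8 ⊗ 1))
((8 ⊕ -5) ⊕ (8 ⊗ 1)) = -5

Expand innermost to outermost. Recall ⊕ takes the minimum of its arguments and ⊗ takes their sum. Working out the expression ((8 ⊕ -5) ⊕ (8 ⊗ 1)) gives -5.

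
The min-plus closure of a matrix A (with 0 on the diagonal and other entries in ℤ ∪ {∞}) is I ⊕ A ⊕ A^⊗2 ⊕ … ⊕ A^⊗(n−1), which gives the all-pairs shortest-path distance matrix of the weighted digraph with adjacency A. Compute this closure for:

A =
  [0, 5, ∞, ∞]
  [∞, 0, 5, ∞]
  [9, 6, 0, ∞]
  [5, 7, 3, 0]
Closure =
  [0, 5, 10, ∞]
  [14, 0, 5, ∞]
  [9, 6, 0, ∞]
  [5, 7, 3, 0]

This is the Floyd-Warshall all-pairs shortest-path computation. For each intermediate vertex k = 0, 1, …, 3, update dist[i][j] ← min(dist[i][j], dist[i][k] + dist[k][j]). The final matrix gives, for each (i, j), the minimum total weight of any directed path from i to j (possibly empty when i = j).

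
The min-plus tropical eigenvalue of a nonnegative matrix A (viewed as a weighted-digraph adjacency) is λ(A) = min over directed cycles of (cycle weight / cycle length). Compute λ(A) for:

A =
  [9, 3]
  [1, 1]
λ(A) = 1

Enumerate directed cycles and compute their means (weight / length). Sample:
  cycle 0 → 0: weight = 9, length = 1, mean = 9/1 ≈ 9.000
  cycle 1 → 1: weight = 1, length = 1, mean = 1/1 ≈ 1.000
  cycle 0 → 1 → 0: weight = 4, length = 2, mean = 4/2 ≈ 2.000
  cycle 1 → 0 → 1: weight = 4, length = 2, mean = 4/2 ≈ 2.000
Minimum mean = 1.000, attained e.g. along the cycle 1 → 1 with weight 1 and length 1. So λ(A) = 1/1 = 1.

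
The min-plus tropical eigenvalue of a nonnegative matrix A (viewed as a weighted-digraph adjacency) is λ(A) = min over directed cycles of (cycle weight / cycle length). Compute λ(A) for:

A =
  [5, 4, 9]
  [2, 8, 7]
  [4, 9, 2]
λ(A) = 2

Enumerate directed cycles and compute their means (weight / length). Sample:
  cycle 0 → 0: weight = 5, length = 1, mean = 5/1 ≈ 5.000
  cycle 1 → 1: weight = 8, length = 1, mean = 8/1 ≈ 8.000
  cycle 2 → 2: weight = 2, length = 1, mean = 2/1 ≈ 2.000
  cycle 0 → 1 → 0: weight = 6, length = 2, mean = 6/2 ≈ 3.000
  cycle 0 → 2 → 0: weight = 13, length = 2, mean = 13/2 ≈ 6.500
  cycle 1 → 0 → 1: weight = 6, length = 2, mean = 6/2 ≈ 3.000
Minimum mean = 2.000, attained e.g. along the cycle 2 → 2 with weight 2 and length 1. So λ(A) = 2/1 = 2.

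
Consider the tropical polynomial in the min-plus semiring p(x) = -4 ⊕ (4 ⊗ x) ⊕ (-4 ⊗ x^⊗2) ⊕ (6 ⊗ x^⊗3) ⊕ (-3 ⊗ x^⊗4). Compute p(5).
p(5) = -4

A tropical monomial a ⊗ x^⊗i evaluates to a + i · x. Evaluating each term at x = 5:
  Term 0 contributes -4 + 0 · 5 = -4
  Term 1 contributes 4 + 1 · 5 = 9
  Term 2 contributes -4 + 2 · 5 = 6
  Term 3 contributes 6 + 3 · 5 = 21
  Term 4 contributes -3 + 4 · 5 = 17
p(5) = ⊕ of these = min[-4, 9, 6, 21, 17] = -4.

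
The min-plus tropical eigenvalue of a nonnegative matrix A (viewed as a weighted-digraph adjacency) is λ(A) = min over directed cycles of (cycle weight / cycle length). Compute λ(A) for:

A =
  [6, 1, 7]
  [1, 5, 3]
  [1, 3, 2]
λ(A) = 1

Enumerate directed cycles and compute their means (weight / length). Sample:
  cycle 0 → 0: weight = 6, length = 1, mean = 6/1 ≈ 6.000
  cycle 1 → 1: weight = 5, length = 1, mean = 5/1 ≈ 5.000
  cycle 2 → 2: weight = 2, length = 1, mean = 2/1 ≈ 2.000
  cycle 0 → 1 → 0: weight = 2, length = 2, mean = 2/2 ≈ 1.000
  cycle 0 → 2 → 0: weight = 8, length = 2, mean = 8/2 ≈ 4.000
  cycle 1 → 0 → 1: weight = 2, length = 2, mean = 2/2 ≈ 1.000
Minimum mean = 1.000, attained e.g. along the cycle 0 → 1 → 0 with weight 2 and length 2. So λ(A) = 2/2 = 1.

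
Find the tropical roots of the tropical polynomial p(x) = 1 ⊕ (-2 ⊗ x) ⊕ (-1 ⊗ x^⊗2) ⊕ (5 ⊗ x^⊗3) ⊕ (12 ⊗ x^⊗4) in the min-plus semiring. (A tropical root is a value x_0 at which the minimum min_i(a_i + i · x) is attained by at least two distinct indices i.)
Roots: {-7, -6, -1, 3}

Each tropical root is a break point of the lower envelope of the lines y = a_i + i · x (there are 5 lines, with slopes 0, 1, ..., 4). Only the lines that attain the minimum somewhere contribute to roots; other lines are dominated. Here the surviving (envelope) indices are i = 4, i = 3, i = 2, i = 1, i = 0.
Intersections between consecutive envelope lines give the roots: for adjacent envelope indices i < j the intersection is x = (a_i − a_j) / (j − i). Reading off the sorted break points: {-7, -6, -1, 3}.
Verification: at each break x_0, at least two indices attain the minimum of min_i(a_i + i · x_0).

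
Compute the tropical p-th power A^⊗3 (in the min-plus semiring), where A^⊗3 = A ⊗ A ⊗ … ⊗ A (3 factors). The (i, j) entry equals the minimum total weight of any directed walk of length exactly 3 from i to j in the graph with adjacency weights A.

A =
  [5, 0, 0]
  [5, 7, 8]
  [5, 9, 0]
A^⊗3 =
  [5, 5, 0]
  [10, 10, 5]
  [5, 5, 0]

Each entry (A^⊗3)_ij equals the minimum over all length-3 walks i = v_0 → v_1 → … → v_3 = j of Σ_t A[v_t][v_{t+1}]. For example, for (i, j) = (0, 2) we minimise over 9 possible intermediate vertex sequences; the minimum is 0, attained along the walk 0 → 2 → 2 → 2.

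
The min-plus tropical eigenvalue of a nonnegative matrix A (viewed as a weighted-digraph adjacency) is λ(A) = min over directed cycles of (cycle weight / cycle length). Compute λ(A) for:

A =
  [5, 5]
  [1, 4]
λ(A) = 3

Enumerate directed cycles and compute their means (weight / length). Sample:
  cycle 0 → 0: weight = 5, length = 1, mean = 5/1 ≈ 5.000
  cycle 1 → 1: weight = 4, length = 1, mean = 4/1 ≈ 4.000
  cycle 0 → 1 → 0: weight = 6, length = 2, mean = 6/2 ≈ 3.000
  cycle 1 → 0 → 1: weight = 6, length = 2, mean = 6/2 ≈ 3.000
Minimum mean = 3.000, attained e.g. along the cycle 0 → 1 → 0 with weight 6 and length 2. So λ(A) = 6/2 = 3.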